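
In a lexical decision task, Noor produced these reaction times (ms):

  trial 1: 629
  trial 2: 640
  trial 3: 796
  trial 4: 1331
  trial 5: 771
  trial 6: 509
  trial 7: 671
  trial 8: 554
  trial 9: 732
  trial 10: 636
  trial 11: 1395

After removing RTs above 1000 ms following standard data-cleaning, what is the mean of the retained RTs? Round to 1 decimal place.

Excluded: 1331, 1395
Retained (n=9): Σ = 5938
Mean = 5938/9 = 659.7778

659.8 ms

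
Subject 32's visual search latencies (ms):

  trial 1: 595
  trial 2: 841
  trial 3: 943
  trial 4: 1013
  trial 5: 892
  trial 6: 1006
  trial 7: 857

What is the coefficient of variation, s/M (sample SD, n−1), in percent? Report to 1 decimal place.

n = 7, Σ = 6147, M = 878.1429
Σ(x−M)² = 120928.857; s = √(120928.857/6) = 141.9676
CV = 141.9676 / 878.1429 = 0.16167 = 16.167%

16.2%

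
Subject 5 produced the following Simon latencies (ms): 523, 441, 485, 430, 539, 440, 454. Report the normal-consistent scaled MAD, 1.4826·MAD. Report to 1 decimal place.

35.6 ms

Sorted: 430, 440, 441, 454, 485, 523, 539 → median = 454
|x − 454| sorted: 0, 13, 14, 24, 31, 69, 85 → MAD = 24
Robust SD ≈ 1.4826 × 24 = 35.582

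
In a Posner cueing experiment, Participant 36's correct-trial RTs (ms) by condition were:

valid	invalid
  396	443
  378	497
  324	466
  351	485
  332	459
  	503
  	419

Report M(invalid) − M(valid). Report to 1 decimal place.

111.2 ms

M(valid) = 1781/5 = 356.200
M(invalid) = 3272/7 = 467.429
Difference = 467.429 − 356.200 = 111.229 ms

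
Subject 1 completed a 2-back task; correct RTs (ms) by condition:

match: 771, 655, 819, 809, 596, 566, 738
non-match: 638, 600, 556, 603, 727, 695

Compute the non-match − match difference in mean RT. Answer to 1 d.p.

-71.2 ms

M(match) = 4954/7 = 707.714
M(non-match) = 3819/6 = 636.500
Difference = 636.500 − 707.714 = -71.214 ms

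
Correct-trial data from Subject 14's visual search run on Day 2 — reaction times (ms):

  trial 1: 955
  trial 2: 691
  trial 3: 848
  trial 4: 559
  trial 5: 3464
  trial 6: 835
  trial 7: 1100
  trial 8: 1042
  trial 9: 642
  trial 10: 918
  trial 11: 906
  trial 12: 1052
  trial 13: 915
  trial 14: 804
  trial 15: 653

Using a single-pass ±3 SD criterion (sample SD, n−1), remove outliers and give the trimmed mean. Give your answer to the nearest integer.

851 ms

n = 15, ΣRT = 15384, M = 1025.600
Σ(x−M)² = 6728023.60; s = √(6728023.60/14) = 693.234
Cutoffs: 1025.600 ± 3·693.234 → [-1054.1, 3105.3]
Outside: 3464 → excluded.
Retained (n=14): Σ = 11920, mean = 11920/14 = 851.429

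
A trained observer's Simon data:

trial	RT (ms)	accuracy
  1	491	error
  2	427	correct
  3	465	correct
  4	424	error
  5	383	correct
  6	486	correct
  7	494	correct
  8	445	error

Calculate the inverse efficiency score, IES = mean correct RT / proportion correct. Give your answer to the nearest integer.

Correct trials (n=5): 427, 465, 383, 486, 494
Mean correct RT = 2255/5 = 451.0000 ms
Proportion correct = 5/8
IES = 451.0000 / (5/8) = 721.600 ms

722 ms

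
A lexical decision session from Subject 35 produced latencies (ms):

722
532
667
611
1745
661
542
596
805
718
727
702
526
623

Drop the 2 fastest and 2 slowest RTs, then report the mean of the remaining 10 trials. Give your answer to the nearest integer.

657 ms

Sorted: 526, 532, 542, 596, 611, 623, 661, 667, 702, 718, 722, 727, 805, 1745
Drop lowest 2 (526, 532) and highest 2 (805, 1745)
Remaining (n=10): Σ = 6569, mean = 6569/10 = 656.900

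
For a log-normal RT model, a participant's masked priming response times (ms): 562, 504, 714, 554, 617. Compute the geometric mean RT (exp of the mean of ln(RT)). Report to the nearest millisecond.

586 ms

ln(RT): 6.3315, 6.2226, 6.5709, 6.3172, 6.4249
Mean ln(RT) = 31.8670/5 = 6.37340
Geometric mean = exp(6.37340) = 586.05 ms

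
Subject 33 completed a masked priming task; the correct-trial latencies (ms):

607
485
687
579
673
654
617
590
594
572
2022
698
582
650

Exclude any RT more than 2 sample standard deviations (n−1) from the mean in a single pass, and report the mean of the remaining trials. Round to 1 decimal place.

n = 14, ΣRT = 10010, M = 715.000
Σ(x−M)² = 1880100.00; s = √(1880100.00/13) = 380.293
Cutoffs: 715.000 ± 2·380.293 → [-45.6, 1475.6]
Outside: 2022 → excluded.
Retained (n=13): Σ = 7988, mean = 7988/13 = 614.462

614.5 ms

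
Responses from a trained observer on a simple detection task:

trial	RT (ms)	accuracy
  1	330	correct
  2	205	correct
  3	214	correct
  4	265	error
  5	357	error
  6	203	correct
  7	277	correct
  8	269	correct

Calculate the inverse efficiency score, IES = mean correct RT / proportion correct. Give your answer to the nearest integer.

333 ms

Correct trials (n=6): 330, 205, 214, 203, 277, 269
Mean correct RT = 1498/6 = 249.6667 ms
Proportion correct = 6/8
IES = 249.6667 / (6/8) = 332.889 ms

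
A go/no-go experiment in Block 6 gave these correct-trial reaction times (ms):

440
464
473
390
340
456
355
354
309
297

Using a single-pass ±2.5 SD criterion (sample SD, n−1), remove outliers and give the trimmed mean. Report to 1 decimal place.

387.8 ms

n = 10, ΣRT = 3878, M = 387.800
Σ(x−M)² = 39403.60; s = √(39403.60/9) = 66.168
Cutoffs: 387.800 ± 2.5·66.168 → [222.4, 553.2]
No RTs fall outside the cutoffs; all 10 retained. Mean = 3878/10 = 387.800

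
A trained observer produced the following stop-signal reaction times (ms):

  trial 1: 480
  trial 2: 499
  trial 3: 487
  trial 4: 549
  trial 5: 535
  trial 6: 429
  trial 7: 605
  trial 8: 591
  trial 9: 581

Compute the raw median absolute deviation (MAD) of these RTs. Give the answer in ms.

48 ms

Sorted: 429, 480, 487, 499, 535, 549, 581, 591, 605 → median = 535
|x − 535|: 55, 36, 48, 14, 0, 106, 70, 56, 46
Sorted deviations: 0, 14, 36, 46, 48, 55, 56, 70, 106 → MAD = 48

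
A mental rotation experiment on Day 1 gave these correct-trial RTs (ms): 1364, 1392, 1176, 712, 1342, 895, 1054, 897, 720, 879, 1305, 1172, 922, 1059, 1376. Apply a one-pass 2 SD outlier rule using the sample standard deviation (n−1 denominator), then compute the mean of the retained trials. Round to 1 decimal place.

1084.3 ms

n = 15, ΣRT = 16265, M = 1084.333
Σ(x−M)² = 801503.33; s = √(801503.33/14) = 239.270
Cutoffs: 1084.333 ± 2·239.270 → [605.8, 1562.9]
No RTs fall outside the cutoffs; all 15 retained. Mean = 16265/15 = 1084.333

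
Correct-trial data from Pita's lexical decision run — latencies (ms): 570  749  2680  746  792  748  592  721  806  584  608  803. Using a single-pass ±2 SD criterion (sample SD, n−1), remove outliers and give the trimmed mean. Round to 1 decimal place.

701.7 ms

n = 12, ΣRT = 10399, M = 866.583
Σ(x−M)² = 3675454.92; s = √(3675454.92/11) = 578.042
Cutoffs: 866.583 ± 2·578.042 → [-289.5, 2022.7]
Outside: 2680 → excluded.
Retained (n=11): Σ = 7719, mean = 7719/11 = 701.727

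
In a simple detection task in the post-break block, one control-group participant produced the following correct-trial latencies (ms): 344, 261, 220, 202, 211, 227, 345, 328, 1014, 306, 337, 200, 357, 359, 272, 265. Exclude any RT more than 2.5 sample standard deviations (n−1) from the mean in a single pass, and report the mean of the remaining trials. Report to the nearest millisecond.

n = 16, ΣRT = 5248, M = 328.000
Σ(x−M)² = 552916.00; s = √(552916.00/15) = 191.992
Cutoffs: 328.000 ± 2.5·191.992 → [-152.0, 808.0]
Outside: 1014 → excluded.
Retained (n=15): Σ = 4234, mean = 4234/15 = 282.267

282 ms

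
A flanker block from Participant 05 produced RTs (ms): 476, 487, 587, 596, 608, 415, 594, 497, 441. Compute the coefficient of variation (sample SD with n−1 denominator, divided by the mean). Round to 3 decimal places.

0.142

n = 9, Σ = 4701, M = 522.3333
Σ(x−M)² = 44256.000; s = √(44256.000/8) = 74.3774
CV = 74.3774 / 522.3333 = 0.14239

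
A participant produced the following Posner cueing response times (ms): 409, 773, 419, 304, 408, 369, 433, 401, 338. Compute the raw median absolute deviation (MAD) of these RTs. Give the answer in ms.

Sorted: 304, 338, 369, 401, 408, 409, 419, 433, 773 → median = 408
|x − 408|: 1, 365, 11, 104, 0, 39, 25, 7, 70
Sorted deviations: 0, 1, 7, 11, 25, 39, 70, 104, 365 → MAD = 25

25 ms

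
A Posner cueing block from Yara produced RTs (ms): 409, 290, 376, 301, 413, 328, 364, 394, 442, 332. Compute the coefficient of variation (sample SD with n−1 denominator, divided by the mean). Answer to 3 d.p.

0.139

n = 10, Σ = 3649, M = 364.9000
Σ(x−M)² = 23310.900; s = √(23310.900/9) = 50.8930
CV = 50.8930 / 364.9000 = 0.13947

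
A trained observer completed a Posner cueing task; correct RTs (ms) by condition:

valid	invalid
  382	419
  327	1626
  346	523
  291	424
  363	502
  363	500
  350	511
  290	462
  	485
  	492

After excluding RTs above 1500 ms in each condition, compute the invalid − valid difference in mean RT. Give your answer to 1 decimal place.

140.8 ms

invalid: exclude 1626
M(valid) = 2712/8 = 339.000
M(invalid) = 4318/9 = 479.778
Difference = 479.778 − 339.000 = 140.778 ms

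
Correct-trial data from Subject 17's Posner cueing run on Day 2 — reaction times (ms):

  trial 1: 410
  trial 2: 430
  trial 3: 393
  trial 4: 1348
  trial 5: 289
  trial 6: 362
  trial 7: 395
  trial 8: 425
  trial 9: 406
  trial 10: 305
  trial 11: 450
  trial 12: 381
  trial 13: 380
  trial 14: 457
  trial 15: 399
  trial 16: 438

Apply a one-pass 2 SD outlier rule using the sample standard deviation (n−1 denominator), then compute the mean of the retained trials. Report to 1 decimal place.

394.7 ms

n = 16, ΣRT = 7268, M = 454.250
Σ(x−M)² = 884095.00; s = √(884095.00/15) = 242.775
Cutoffs: 454.250 ± 2·242.775 → [-31.3, 939.8]
Outside: 1348 → excluded.
Retained (n=15): Σ = 5920, mean = 5920/15 = 394.667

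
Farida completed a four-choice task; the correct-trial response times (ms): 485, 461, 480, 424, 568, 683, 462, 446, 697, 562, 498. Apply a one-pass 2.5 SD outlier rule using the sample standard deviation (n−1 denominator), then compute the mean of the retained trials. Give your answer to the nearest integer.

524 ms

n = 11, ΣRT = 5766, M = 524.182
Σ(x−M)² = 86619.64; s = √(86619.64/10) = 93.070
Cutoffs: 524.182 ± 2.5·93.070 → [291.5, 756.9]
No RTs fall outside the cutoffs; all 11 retained. Mean = 5766/11 = 524.182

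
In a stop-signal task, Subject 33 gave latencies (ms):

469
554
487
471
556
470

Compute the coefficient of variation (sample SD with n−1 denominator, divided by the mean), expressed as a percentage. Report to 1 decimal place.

n = 6, Σ = 3007, M = 501.1667
Σ(x−M)² = 8914.833; s = √(8914.833/5) = 42.2252
CV = 42.2252 / 501.1667 = 0.08425 = 8.425%

8.4%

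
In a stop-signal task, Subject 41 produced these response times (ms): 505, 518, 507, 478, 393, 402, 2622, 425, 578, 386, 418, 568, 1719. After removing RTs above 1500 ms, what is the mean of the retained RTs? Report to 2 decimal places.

470.73 ms

Excluded: 1719, 2622
Retained (n=11): Σ = 5178
Mean = 5178/11 = 470.7273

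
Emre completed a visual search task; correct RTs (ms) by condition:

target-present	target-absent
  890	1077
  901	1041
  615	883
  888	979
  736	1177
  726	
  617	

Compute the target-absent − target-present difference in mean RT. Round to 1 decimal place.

263.8 ms

M(target-present) = 5373/7 = 767.571
M(target-absent) = 5157/5 = 1031.400
Difference = 1031.400 − 767.571 = 263.829 ms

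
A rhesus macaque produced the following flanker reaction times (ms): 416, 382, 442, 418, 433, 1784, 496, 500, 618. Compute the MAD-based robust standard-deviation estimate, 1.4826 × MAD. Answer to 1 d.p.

Sorted: 382, 416, 418, 433, 442, 496, 500, 618, 1784 → median = 442
|x − 442| sorted: 0, 9, 24, 26, 54, 58, 60, 176, 1342 → MAD = 54
Robust SD ≈ 1.4826 × 54 = 80.060

80.1 ms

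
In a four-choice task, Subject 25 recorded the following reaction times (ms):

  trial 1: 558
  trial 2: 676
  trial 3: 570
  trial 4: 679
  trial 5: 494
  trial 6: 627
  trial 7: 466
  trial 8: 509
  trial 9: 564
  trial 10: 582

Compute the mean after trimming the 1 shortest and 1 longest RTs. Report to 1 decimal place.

Sorted: 466, 494, 509, 558, 564, 570, 582, 627, 676, 679
Drop lowest 1 (466) and highest 1 (679)
Remaining (n=8): Σ = 4580, mean = 4580/8 = 572.500

572.5 ms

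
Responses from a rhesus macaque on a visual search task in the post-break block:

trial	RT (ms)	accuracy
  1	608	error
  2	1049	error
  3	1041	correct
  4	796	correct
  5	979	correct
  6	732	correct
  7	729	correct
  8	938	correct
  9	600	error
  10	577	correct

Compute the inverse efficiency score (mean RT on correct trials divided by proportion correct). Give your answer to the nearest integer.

Correct trials (n=7): 1041, 796, 979, 732, 729, 938, 577
Mean correct RT = 5792/7 = 827.4286 ms
Proportion correct = 7/10
IES = 827.4286 / (7/10) = 1182.041 ms

1182 ms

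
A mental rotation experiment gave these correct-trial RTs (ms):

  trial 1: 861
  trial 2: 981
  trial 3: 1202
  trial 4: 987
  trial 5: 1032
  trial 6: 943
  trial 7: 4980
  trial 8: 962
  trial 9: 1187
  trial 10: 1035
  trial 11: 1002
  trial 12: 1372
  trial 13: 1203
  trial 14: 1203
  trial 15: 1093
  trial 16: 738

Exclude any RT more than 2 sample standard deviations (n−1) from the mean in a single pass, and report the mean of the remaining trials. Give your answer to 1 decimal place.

n = 16, ΣRT = 20781, M = 1298.812
Σ(x−M)² = 14812442.44; s = √(14812442.44/15) = 993.728
Cutoffs: 1298.812 ± 2·993.728 → [-688.6, 3286.3]
Outside: 4980 → excluded.
Retained (n=15): Σ = 15801, mean = 15801/15 = 1053.400

1053.4 ms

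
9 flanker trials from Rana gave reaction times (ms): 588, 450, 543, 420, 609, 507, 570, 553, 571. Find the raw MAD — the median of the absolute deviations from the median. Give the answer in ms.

Sorted: 420, 450, 507, 543, 553, 570, 571, 588, 609 → median = 553
|x − 553|: 35, 103, 10, 133, 56, 46, 17, 0, 18
Sorted deviations: 0, 10, 17, 18, 35, 46, 56, 103, 133 → MAD = 35

35 ms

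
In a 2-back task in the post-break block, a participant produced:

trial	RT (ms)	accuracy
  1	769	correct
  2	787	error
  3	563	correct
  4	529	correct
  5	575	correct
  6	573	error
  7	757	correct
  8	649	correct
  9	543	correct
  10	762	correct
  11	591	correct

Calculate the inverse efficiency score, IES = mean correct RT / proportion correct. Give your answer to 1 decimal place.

779.2 ms

Correct trials (n=9): 769, 563, 529, 575, 757, 649, 543, 762, 591
Mean correct RT = 5738/9 = 637.5556 ms
Proportion correct = 9/11
IES = 637.5556 / (9/11) = 779.235 ms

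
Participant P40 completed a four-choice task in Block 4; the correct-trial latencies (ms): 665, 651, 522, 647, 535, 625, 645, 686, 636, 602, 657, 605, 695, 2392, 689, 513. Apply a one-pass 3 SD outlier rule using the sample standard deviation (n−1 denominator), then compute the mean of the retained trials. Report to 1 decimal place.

n = 16, ΣRT = 11765, M = 735.312
Σ(x−M)² = 2976791.44; s = √(2976791.44/15) = 445.480
Cutoffs: 735.312 ± 3·445.480 → [-601.1, 2071.8]
Outside: 2392 → excluded.
Retained (n=15): Σ = 9373, mean = 9373/15 = 624.867

624.9 ms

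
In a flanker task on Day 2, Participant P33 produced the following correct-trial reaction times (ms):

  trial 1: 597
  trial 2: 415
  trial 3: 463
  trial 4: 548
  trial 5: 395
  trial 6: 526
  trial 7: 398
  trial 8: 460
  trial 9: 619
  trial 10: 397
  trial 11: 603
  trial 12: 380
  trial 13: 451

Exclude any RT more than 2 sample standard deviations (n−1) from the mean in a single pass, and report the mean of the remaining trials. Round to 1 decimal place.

480.9 ms

n = 13, ΣRT = 6252, M = 480.923
Σ(x−M)² = 91460.92; s = √(91460.92/12) = 87.303
Cutoffs: 480.923 ± 2·87.303 → [306.3, 655.5]
No RTs fall outside the cutoffs; all 13 retained. Mean = 6252/13 = 480.923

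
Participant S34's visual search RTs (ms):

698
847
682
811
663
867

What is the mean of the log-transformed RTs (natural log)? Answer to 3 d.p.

6.629

ln(RT): 6.5482, 6.7417, 6.5250, 6.6983, 6.4968, 6.7650
Σ ln(RT) = 39.7750
Mean = 39.7750/6 = 6.62917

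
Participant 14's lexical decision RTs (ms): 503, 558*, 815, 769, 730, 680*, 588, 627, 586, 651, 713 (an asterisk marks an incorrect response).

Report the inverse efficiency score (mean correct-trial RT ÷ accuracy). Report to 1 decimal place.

Correct trials (n=9): 503, 815, 769, 730, 588, 627, 586, 651, 713
Mean correct RT = 5982/9 = 664.6667 ms
Proportion correct = 9/11
IES = 664.6667 / (9/11) = 812.370 ms

812.4 ms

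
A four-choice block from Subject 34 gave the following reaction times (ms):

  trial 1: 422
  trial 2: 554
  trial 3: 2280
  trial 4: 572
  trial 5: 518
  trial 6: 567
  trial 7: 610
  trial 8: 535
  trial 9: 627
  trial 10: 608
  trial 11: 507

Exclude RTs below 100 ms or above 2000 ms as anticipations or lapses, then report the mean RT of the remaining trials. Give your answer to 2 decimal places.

Excluded: 2280
Retained (n=10): Σ = 5520
Mean = 5520/10 = 552.0000

552.00 ms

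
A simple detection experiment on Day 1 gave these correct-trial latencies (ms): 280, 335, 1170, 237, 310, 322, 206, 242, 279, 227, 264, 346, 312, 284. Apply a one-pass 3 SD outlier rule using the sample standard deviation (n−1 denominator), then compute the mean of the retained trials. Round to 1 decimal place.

280.3 ms

n = 14, ΣRT = 4814, M = 343.857
Σ(x−M)² = 757931.71; s = √(757931.71/13) = 241.459
Cutoffs: 343.857 ± 3·241.459 → [-380.5, 1068.2]
Outside: 1170 → excluded.
Retained (n=13): Σ = 3644, mean = 3644/13 = 280.308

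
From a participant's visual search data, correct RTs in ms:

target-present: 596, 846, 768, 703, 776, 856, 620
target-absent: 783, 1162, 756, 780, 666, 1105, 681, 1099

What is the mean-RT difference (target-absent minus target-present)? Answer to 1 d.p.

M(target-present) = 5165/7 = 737.857
M(target-absent) = 7032/8 = 879.000
Difference = 879.000 − 737.857 = 141.143 ms

141.1 ms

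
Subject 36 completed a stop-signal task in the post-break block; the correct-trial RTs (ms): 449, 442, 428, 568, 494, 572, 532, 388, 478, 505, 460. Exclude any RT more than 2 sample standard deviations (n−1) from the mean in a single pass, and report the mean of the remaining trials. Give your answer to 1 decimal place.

483.3 ms

n = 11, ΣRT = 5316, M = 483.273
Σ(x−M)² = 33592.18; s = √(33592.18/10) = 57.959
Cutoffs: 483.273 ± 2·57.959 → [367.4, 599.2]
No RTs fall outside the cutoffs; all 11 retained. Mean = 5316/11 = 483.273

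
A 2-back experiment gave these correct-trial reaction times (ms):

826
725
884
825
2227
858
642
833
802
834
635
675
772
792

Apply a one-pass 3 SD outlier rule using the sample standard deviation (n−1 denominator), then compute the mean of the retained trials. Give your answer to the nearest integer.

777 ms

n = 14, ΣRT = 12330, M = 880.714
Σ(x−M)² = 2033378.86; s = √(2033378.86/13) = 395.492
Cutoffs: 880.714 ± 3·395.492 → [-305.8, 2067.2]
Outside: 2227 → excluded.
Retained (n=13): Σ = 10103, mean = 10103/13 = 777.154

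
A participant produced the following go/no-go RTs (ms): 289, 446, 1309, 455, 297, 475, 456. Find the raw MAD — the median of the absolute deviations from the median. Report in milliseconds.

Sorted: 289, 297, 446, 455, 456, 475, 1309 → median = 455
|x − 455|: 166, 9, 854, 0, 158, 20, 1
Sorted deviations: 0, 1, 9, 20, 158, 166, 854 → MAD = 20

20 ms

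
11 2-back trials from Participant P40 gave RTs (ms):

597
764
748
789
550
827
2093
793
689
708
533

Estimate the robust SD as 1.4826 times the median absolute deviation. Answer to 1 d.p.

87.5 ms

Sorted: 533, 550, 597, 689, 708, 748, 764, 789, 793, 827, 2093 → median = 748
|x − 748| sorted: 0, 16, 40, 41, 45, 59, 79, 151, 198, 215, 1345 → MAD = 59
Robust SD ≈ 1.4826 × 59 = 87.473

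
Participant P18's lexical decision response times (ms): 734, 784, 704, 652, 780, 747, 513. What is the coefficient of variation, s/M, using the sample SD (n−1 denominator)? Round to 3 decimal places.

0.135

n = 7, Σ = 4914, M = 702.0000
Σ(x−M)² = 54082.000; s = √(54082.000/6) = 94.9403
CV = 94.9403 / 702.0000 = 0.13524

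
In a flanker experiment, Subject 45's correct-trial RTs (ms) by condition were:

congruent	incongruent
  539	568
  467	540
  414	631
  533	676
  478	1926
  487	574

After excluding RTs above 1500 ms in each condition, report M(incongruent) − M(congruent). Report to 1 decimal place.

111.5 ms

incongruent: exclude 1926
M(congruent) = 2918/6 = 486.333
M(incongruent) = 2989/5 = 597.800
Difference = 597.800 − 486.333 = 111.467 ms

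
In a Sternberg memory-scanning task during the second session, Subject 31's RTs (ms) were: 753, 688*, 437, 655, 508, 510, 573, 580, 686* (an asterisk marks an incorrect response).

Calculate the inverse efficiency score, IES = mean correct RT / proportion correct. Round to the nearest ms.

738 ms

Correct trials (n=7): 753, 437, 655, 508, 510, 573, 580
Mean correct RT = 4016/7 = 573.7143 ms
Proportion correct = 7/9
IES = 573.7143 / (7/9) = 737.633 ms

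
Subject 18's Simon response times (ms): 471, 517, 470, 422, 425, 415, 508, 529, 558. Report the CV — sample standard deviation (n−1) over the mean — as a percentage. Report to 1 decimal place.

10.8%

n = 9, Σ = 4315, M = 479.4444
Σ(x−M)² = 21430.222; s = √(21430.222/8) = 51.7569
CV = 51.7569 / 479.4444 = 0.10795 = 10.795%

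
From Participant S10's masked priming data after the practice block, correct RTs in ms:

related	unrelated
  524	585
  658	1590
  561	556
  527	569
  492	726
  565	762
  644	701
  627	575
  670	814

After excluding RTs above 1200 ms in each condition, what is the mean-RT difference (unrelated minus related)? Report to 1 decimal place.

unrelated: exclude 1590
M(related) = 5268/9 = 585.333
M(unrelated) = 5288/8 = 661.000
Difference = 661.000 − 585.333 = 75.667 ms

75.7 ms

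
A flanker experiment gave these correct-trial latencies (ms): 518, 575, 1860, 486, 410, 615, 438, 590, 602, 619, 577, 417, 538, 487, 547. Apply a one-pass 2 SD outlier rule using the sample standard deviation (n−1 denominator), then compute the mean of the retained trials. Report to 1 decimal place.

n = 15, ΣRT = 9279, M = 618.600
Σ(x−M)² = 1719229.60; s = √(1719229.60/14) = 350.431
Cutoffs: 618.600 ± 2·350.431 → [-82.3, 1319.5]
Outside: 1860 → excluded.
Retained (n=14): Σ = 7419, mean = 7419/14 = 529.929

529.9 ms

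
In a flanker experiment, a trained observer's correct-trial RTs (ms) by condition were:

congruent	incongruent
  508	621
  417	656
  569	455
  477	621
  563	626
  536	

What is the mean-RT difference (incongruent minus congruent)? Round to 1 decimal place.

M(congruent) = 3070/6 = 511.667
M(incongruent) = 2979/5 = 595.800
Difference = 595.800 − 511.667 = 84.133 ms

84.1 ms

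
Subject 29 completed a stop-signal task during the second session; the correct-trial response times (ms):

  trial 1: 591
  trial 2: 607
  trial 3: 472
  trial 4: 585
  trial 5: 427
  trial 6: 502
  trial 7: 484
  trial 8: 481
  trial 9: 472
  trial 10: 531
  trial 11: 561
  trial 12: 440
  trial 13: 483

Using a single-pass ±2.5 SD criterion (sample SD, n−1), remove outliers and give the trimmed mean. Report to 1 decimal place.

510.5 ms

n = 13, ΣRT = 6636, M = 510.462
Σ(x−M)² = 41621.23; s = √(41621.23/12) = 58.893
Cutoffs: 510.462 ± 2.5·58.893 → [363.2, 657.7]
No RTs fall outside the cutoffs; all 13 retained. Mean = 6636/13 = 510.462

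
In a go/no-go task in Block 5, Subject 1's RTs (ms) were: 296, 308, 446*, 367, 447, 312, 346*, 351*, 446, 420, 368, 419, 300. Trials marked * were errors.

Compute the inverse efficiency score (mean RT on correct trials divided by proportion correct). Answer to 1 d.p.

Correct trials (n=10): 296, 308, 367, 447, 312, 446, 420, 368, 419, 300
Mean correct RT = 3683/10 = 368.3000 ms
Proportion correct = 10/13
IES = 368.3000 / (10/13) = 478.790 ms

478.8 ms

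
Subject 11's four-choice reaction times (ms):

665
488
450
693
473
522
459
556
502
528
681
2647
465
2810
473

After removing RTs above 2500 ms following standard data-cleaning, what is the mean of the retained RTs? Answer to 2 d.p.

535.00 ms

Excluded: 2647, 2810
Retained (n=13): Σ = 6955
Mean = 6955/13 = 535.0000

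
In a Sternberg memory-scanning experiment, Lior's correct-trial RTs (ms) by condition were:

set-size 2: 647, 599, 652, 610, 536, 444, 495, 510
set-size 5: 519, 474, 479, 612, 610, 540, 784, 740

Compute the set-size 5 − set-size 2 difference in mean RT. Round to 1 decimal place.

33.1 ms

M(set-size 2) = 4493/8 = 561.625
M(set-size 5) = 4758/8 = 594.750
Difference = 594.750 − 561.625 = 33.125 ms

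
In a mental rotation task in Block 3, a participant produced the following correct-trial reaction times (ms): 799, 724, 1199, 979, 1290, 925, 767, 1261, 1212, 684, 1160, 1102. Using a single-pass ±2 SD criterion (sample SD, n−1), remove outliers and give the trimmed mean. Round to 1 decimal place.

1008.5 ms

n = 12, ΣRT = 12102, M = 1008.500
Σ(x−M)² = 548691.00; s = √(548691.00/11) = 223.341
Cutoffs: 1008.500 ± 2·223.341 → [561.8, 1455.2]
No RTs fall outside the cutoffs; all 12 retained. Mean = 12102/12 = 1008.500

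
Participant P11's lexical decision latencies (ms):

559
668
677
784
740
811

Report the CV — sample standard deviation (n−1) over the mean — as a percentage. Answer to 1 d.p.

n = 6, Σ = 4239, M = 706.5000
Σ(x−M)² = 42157.500; s = √(42157.500/5) = 91.8232
CV = 91.8232 / 706.5000 = 0.12997 = 12.997%

13.0%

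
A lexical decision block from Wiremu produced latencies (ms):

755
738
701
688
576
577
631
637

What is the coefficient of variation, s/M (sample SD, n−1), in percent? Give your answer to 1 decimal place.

10.3%

n = 8, Σ = 5303, M = 662.8750
Σ(x−M)² = 32822.875; s = √(32822.875/7) = 68.4761
CV = 68.4761 / 662.8750 = 0.10330 = 10.330%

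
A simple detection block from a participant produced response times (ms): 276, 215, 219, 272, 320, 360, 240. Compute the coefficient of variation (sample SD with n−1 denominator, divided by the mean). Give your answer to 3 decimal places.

0.197

n = 7, Σ = 1902, M = 271.7143
Σ(x−M)² = 17145.429; s = √(17145.429/6) = 53.4563
CV = 53.4563 / 271.7143 = 0.19674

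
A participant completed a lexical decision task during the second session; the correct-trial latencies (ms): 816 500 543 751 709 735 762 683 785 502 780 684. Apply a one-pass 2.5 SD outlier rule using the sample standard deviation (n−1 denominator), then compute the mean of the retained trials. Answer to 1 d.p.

687.5 ms

n = 12, ΣRT = 8250, M = 687.500
Σ(x−M)² = 137355.00; s = √(137355.00/11) = 111.744
Cutoffs: 687.500 ± 2.5·111.744 → [408.1, 966.9]
No RTs fall outside the cutoffs; all 12 retained. Mean = 8250/12 = 687.500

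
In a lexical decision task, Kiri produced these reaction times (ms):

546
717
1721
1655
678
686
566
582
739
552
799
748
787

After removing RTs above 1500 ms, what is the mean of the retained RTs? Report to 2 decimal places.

672.73 ms

Excluded: 1655, 1721
Retained (n=11): Σ = 7400
Mean = 7400/11 = 672.7273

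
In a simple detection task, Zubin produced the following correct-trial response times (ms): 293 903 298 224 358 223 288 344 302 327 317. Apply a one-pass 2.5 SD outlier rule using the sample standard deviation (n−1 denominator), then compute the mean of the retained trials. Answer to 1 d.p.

297.4 ms

n = 11, ΣRT = 3877, M = 352.455
Σ(x−M)² = 351566.73; s = √(351566.73/10) = 187.501
Cutoffs: 352.455 ± 2.5·187.501 → [-116.3, 821.2]
Outside: 903 → excluded.
Retained (n=10): Σ = 2974, mean = 2974/10 = 297.400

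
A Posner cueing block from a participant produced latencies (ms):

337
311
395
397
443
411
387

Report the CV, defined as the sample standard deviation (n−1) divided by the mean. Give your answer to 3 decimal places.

n = 7, Σ = 2681, M = 383.0000
Σ(x−M)² = 12040.000; s = √(12040.000/6) = 44.7958
CV = 44.7958 / 383.0000 = 0.11696

0.117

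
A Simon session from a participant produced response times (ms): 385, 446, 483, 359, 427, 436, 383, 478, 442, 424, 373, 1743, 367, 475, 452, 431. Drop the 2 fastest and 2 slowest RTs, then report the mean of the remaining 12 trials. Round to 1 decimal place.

Sorted: 359, 367, 373, 383, 385, 424, 427, 431, 436, 442, 446, 452, 475, 478, 483, 1743
Drop lowest 2 (359, 367) and highest 2 (483, 1743)
Remaining (n=12): Σ = 5152, mean = 5152/12 = 429.333

429.3 ms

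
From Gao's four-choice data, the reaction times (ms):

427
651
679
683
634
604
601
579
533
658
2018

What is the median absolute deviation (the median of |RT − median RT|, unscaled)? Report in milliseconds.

45 ms

Sorted: 427, 533, 579, 601, 604, 634, 651, 658, 679, 683, 2018 → median = 634
|x − 634|: 207, 17, 45, 49, 0, 30, 33, 55, 101, 24, 1384
Sorted deviations: 0, 17, 24, 30, 33, 45, 49, 55, 101, 207, 1384 → MAD = 45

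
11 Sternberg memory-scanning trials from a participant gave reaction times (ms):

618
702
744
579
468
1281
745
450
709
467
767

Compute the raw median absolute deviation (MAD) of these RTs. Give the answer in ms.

84 ms

Sorted: 450, 467, 468, 579, 618, 702, 709, 744, 745, 767, 1281 → median = 702
|x − 702|: 84, 0, 42, 123, 234, 579, 43, 252, 7, 235, 65
Sorted deviations: 0, 7, 42, 43, 65, 84, 123, 234, 235, 252, 579 → MAD = 84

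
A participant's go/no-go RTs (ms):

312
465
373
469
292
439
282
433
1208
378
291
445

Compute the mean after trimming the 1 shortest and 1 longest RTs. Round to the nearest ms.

Sorted: 282, 291, 292, 312, 373, 378, 433, 439, 445, 465, 469, 1208
Drop lowest 1 (282) and highest 1 (1208)
Remaining (n=10): Σ = 3897, mean = 3897/10 = 389.700

390 ms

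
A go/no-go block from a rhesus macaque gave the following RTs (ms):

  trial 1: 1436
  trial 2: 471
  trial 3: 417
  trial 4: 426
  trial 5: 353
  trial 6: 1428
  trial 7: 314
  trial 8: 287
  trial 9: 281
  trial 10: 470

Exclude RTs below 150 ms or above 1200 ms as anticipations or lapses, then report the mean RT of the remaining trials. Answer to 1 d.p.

377.4 ms

Excluded: 1428, 1436
Retained (n=8): Σ = 3019
Mean = 3019/8 = 377.3750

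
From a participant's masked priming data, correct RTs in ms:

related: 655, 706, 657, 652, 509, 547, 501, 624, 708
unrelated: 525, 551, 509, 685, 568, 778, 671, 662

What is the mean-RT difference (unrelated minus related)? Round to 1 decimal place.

1.0 ms

M(related) = 5559/9 = 617.667
M(unrelated) = 4949/8 = 618.625
Difference = 618.625 − 617.667 = 0.958 ms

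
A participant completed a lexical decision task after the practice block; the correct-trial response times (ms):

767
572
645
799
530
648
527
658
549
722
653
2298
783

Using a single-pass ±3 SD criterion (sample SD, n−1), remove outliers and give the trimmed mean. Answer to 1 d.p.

n = 13, ΣRT = 10151, M = 780.846
Σ(x−M)² = 2598013.69; s = √(2598013.69/12) = 465.297
Cutoffs: 780.846 ± 3·465.297 → [-615.0, 2176.7]
Outside: 2298 → excluded.
Retained (n=12): Σ = 7853, mean = 7853/12 = 654.417

654.4 ms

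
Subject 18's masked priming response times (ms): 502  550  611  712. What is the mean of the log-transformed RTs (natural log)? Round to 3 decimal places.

ln(RT): 6.2186, 6.3099, 6.4151, 6.5681
Σ ln(RT) = 25.5117
Mean = 25.5117/4 = 6.37792

6.378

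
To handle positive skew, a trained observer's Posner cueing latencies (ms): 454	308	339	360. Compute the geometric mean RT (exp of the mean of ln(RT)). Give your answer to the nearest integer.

ln(RT): 6.1181, 5.7301, 5.8260, 5.8861
Mean ln(RT) = 23.5603/4 = 5.89008
Geometric mean = exp(5.89008) = 361.43 ms

361 ms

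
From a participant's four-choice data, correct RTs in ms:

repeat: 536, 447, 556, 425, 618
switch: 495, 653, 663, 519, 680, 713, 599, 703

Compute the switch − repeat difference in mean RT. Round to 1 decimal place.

111.7 ms

M(repeat) = 2582/5 = 516.400
M(switch) = 5025/8 = 628.125
Difference = 628.125 − 516.400 = 111.725 ms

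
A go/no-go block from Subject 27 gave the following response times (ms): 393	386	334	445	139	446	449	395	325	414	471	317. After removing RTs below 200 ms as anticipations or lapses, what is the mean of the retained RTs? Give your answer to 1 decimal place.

Excluded: 139
Retained (n=11): Σ = 4375
Mean = 4375/11 = 397.7273

397.7 ms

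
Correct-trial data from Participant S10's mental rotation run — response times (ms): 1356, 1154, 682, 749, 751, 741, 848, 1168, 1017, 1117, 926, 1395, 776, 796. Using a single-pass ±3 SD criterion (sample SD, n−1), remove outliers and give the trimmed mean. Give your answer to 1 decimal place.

n = 14, ΣRT = 13476, M = 962.571
Σ(x−M)² = 742645.43; s = √(742645.43/13) = 239.012
Cutoffs: 962.571 ± 3·239.012 → [245.5, 1679.6]
No RTs fall outside the cutoffs; all 14 retained. Mean = 13476/14 = 962.571

962.6 ms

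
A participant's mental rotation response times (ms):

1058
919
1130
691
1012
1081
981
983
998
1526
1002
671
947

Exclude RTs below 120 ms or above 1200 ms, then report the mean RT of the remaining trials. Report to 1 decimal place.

Excluded: 1526
Retained (n=12): Σ = 11473
Mean = 11473/12 = 956.0833

956.1 ms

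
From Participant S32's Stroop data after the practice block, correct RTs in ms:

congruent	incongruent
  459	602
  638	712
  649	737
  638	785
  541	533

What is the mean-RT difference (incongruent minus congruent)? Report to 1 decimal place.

88.8 ms

M(congruent) = 2925/5 = 585.000
M(incongruent) = 3369/5 = 673.800
Difference = 673.800 − 585.000 = 88.800 ms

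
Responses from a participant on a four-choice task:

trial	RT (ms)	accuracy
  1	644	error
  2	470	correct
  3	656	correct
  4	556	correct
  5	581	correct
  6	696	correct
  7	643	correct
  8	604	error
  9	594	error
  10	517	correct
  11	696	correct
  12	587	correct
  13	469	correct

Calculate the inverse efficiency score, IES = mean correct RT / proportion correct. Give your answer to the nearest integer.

763 ms

Correct trials (n=10): 470, 656, 556, 581, 696, 643, 517, 696, 587, 469
Mean correct RT = 5871/10 = 587.1000 ms
Proportion correct = 10/13
IES = 587.1000 / (10/13) = 763.230 ms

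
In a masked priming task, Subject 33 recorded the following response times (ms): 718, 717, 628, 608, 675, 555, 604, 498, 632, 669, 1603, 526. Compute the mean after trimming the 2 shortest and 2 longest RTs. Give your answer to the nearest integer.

Sorted: 498, 526, 555, 604, 608, 628, 632, 669, 675, 717, 718, 1603
Drop lowest 2 (498, 526) and highest 2 (718, 1603)
Remaining (n=8): Σ = 5088, mean = 5088/8 = 636.000

636 ms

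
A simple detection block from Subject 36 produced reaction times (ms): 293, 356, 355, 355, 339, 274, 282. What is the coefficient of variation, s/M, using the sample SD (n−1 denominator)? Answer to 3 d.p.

0.116

n = 7, Σ = 2254, M = 322.0000
Σ(x−M)² = 8368.000; s = √(8368.000/6) = 37.3452
CV = 37.3452 / 322.0000 = 0.11598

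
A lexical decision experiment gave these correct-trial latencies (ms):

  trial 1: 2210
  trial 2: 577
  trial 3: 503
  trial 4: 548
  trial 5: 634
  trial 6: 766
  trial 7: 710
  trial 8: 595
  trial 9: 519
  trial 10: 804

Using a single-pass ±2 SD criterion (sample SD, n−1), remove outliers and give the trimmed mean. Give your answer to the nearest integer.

628 ms

n = 10, ΣRT = 7866, M = 786.600
Σ(x−M)² = 2345560.40; s = √(2345560.40/9) = 510.507
Cutoffs: 786.600 ± 2·510.507 → [-234.4, 1807.6]
Outside: 2210 → excluded.
Retained (n=9): Σ = 5656, mean = 5656/9 = 628.444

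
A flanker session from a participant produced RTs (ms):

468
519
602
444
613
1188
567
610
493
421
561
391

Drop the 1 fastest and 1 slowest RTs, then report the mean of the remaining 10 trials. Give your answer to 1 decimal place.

529.8 ms

Sorted: 391, 421, 444, 468, 493, 519, 561, 567, 602, 610, 613, 1188
Drop lowest 1 (391) and highest 1 (1188)
Remaining (n=10): Σ = 5298, mean = 5298/10 = 529.800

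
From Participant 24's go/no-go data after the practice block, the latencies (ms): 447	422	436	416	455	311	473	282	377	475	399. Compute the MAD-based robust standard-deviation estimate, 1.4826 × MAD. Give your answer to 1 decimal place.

48.9 ms

Sorted: 282, 311, 377, 399, 416, 422, 436, 447, 455, 473, 475 → median = 422
|x − 422| sorted: 0, 6, 14, 23, 25, 33, 45, 51, 53, 111, 140 → MAD = 33
Robust SD ≈ 1.4826 × 33 = 48.926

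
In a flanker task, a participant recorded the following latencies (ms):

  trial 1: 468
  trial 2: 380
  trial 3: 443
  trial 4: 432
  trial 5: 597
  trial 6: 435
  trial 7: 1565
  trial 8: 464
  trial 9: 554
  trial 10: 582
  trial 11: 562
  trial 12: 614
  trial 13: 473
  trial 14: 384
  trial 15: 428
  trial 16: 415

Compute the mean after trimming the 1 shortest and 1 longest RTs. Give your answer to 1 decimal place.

489.4 ms

Sorted: 380, 384, 415, 428, 432, 435, 443, 464, 468, 473, 554, 562, 582, 597, 614, 1565
Drop lowest 1 (380) and highest 1 (1565)
Remaining (n=14): Σ = 6851, mean = 6851/14 = 489.357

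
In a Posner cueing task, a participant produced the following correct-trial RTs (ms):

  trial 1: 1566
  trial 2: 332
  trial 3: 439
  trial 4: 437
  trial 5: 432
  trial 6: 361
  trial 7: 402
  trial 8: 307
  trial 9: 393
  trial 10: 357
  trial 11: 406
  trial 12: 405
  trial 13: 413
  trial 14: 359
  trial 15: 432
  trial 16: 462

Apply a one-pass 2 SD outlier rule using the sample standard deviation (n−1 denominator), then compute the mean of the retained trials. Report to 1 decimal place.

395.8 ms

n = 16, ΣRT = 7503, M = 468.938
Σ(x−M)² = 1310906.94; s = √(1310906.94/15) = 295.624
Cutoffs: 468.938 ± 2·295.624 → [-122.3, 1060.2]
Outside: 1566 → excluded.
Retained (n=15): Σ = 5937, mean = 5937/15 = 395.800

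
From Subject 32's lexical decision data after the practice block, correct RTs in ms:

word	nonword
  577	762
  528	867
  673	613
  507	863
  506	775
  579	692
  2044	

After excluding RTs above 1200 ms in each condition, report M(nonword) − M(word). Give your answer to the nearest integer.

200 ms

word: exclude 2044
M(word) = 3370/6 = 561.667
M(nonword) = 4572/6 = 762.000
Difference = 762.000 − 561.667 = 200.333 ms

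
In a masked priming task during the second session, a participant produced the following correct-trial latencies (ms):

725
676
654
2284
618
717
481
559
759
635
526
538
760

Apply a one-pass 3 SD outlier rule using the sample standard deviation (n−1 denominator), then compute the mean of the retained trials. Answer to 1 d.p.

n = 13, ΣRT = 9932, M = 764.000
Σ(x−M)² = 2601806.00; s = √(2601806.00/12) = 465.636
Cutoffs: 764.000 ± 3·465.636 → [-632.9, 2160.9]
Outside: 2284 → excluded.
Retained (n=12): Σ = 7648, mean = 7648/12 = 637.333

637.3 ms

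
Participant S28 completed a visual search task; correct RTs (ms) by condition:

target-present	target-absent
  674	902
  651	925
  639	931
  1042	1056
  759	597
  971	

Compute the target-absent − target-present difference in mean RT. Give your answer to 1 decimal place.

M(target-present) = 4736/6 = 789.333
M(target-absent) = 4411/5 = 882.200
Difference = 882.200 − 789.333 = 92.867 ms

92.9 ms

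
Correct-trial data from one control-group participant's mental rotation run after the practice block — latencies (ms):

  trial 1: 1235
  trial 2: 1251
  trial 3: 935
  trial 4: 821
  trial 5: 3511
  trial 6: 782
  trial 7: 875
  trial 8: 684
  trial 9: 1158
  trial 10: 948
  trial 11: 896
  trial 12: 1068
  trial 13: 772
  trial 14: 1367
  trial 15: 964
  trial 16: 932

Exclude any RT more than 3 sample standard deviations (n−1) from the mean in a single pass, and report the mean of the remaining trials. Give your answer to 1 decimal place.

n = 16, ΣRT = 18199, M = 1137.438
Σ(x−M)² = 6556093.94; s = √(6556093.94/15) = 661.115
Cutoffs: 1137.438 ± 3·661.115 → [-845.9, 3120.8]
Outside: 3511 → excluded.
Retained (n=15): Σ = 14688, mean = 14688/15 = 979.200

979.2 ms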